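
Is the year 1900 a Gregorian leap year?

1900 is not a leap year (divisible by 100 but not 400).

No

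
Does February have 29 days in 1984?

1984 is a leap year.

Yes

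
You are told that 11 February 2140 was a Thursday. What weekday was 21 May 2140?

Saturday

February 2140: 29 − 11 = 18 days remain (2140 is a leap year, so February has 29 days).
Then March (31), April (30): 31 + 30 = 61 days.
May 1–21, 2140: 21 days.
Total: 18 + 61 + 21 = 100 days.
100 mod 7 = 2, so 2 days after Thursday is Saturday.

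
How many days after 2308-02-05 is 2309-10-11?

614

February 5, 2308 → February 5, 2309: 366 days (2308 is a leap year).
February 2309: 28 − 5 = 23 days remain (2309 is not a leap year, so February has 28 days).
Then March (31), April (30), May (31), June (30), July (31), August (31), September (30): 31 + 30 + 31 + 30 + 31 + 31 + 30 = 214 days.
October 1–11, 2309: 11 days.
Residual: 248 days.
Total: 614 days.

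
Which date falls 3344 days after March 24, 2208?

May 20, 2217

Count 3344 days after March 24, 2208:
From March 24, 2208 to March 24, 2217: 9 years, of which 2 contain a Feb 29 — 7×365 + 2×366 = 3287 days.
March 2217: 31 − 24 = 7 days remain.
Then April (30): 30 days.
May 1–20, 2217: 20 days.
Residual: 57 days.
Total: 3344 days.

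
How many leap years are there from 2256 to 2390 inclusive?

33

Years divisible by 4: 2256, 2260, …, 2388 — 34 in all.
Of these, 2300 is divisible by 100 but not 400, so not leap.
Leap years: 34 − 1 = 33.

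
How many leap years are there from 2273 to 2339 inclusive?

15

Years divisible by 4: 2276, 2280, …, 2336 — 16 in all.
Of these, 2300 is divisible by 100 but not 400, so not leap.
Leap years: 16 − 1 = 15.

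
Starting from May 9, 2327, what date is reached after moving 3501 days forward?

December 8, 2336

Count 3501 days after May 9, 2327:
From May 9, 2327 to May 9, 2336: 9 years, of which 3 contain a Feb 29 — 6×365 + 3×366 = 3288 days.
May 2336: 31 − 9 = 22 days remain.
Then June (30), July (31), August (31), September (30), October (31), November (30): 30 + 31 + 31 + 30 + 31 + 30 = 183 days.
December 1–8, 2336: 8 days.
Residual: 213 days.
Total: 3501 days.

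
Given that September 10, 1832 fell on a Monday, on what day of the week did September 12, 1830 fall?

Sunday

Count forward from the earlier date (September 12, 1830) to the later (September 10, 1832):
September 12, 1830 → September 12, 1831: 365 days.
September 1831: 30 − 12 = 18 days remain.
Then 11 full months totalling 336 days.
September 1–10, 1832: 10 days.
Residual: 364 days.
Total: 729 days.
729 mod 7 = 1, so 1 day before Monday is Sunday.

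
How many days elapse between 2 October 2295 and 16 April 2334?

14075

Day-of-year of October 2, 2295: 275.
Day-of-year of April 16, 2334: 106.
2295 has 365 days, so 365 − 275 = 90 days remain in 2295.
Full years 2296–2333: 29 common + 9 leap = 29×365 + 9×366 = 13879 days.
Total: 90 + 13879 + 106 = 14075 days.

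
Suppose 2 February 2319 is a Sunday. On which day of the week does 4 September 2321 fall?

February 2, 2319 → February 2, 2320: 365 days.
February 2, 2320 → February 2, 2321: 366 days (2320 is a leap year).
February 2321: 28 − 2 = 26 days remain (2321 is not a leap year, so February has 28 days).
Then March (31), April (30), May (31), June (30), July (31), August (31): 31 + 30 + 31 + 30 + 31 + 31 = 184 days.
September 1–4, 2321: 4 days.
Residual: 214 days.
Total: 945 days.
945 is a multiple of 7, so 4 September 2321 falls on the same weekday: Sunday.

Sunday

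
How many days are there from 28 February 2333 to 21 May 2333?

82

February 2333: 28 − 28 = 0 days remain (2333 is not a leap year, so February has 28 days).
Then March (31), April (30): 31 + 30 = 61 days.
May 1–21, 2333: 21 days.
Total: 0 + 61 + 21 = 82 days.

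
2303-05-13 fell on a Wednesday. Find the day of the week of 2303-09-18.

May 2303: 31 − 13 = 18 days remain.
Then June (30), July (31), August (31): 30 + 31 + 31 = 92 days.
September 1–18, 2303: 18 days.
Total: 18 + 92 + 18 = 128 days.
128 mod 7 = 2, so 2 days after Wednesday is Friday.

Friday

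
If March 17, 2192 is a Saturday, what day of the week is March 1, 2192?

Thursday

Count forward from the earlier date (March 1, 2192) to the later (March 17, 2192):
Within March 2192: 17 − 1 = 16 days.
16 mod 7 = 2, so 2 days before Saturday is Thursday.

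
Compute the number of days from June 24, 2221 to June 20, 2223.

June 24, 2221 → June 24, 2222: 365 days.
June 2222: 30 − 24 = 6 days remain.
Then 11 full months totalling 335 days.
June 1–20, 2223: 20 days.
Residual: 361 days.
Total: 726 days.

726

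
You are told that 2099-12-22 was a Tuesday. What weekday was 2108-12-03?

Monday

Day-of-year of December 22, 2099: 356.
Day-of-year of December 3, 2108: 338.
2099 has 365 days, so 365 − 356 = 9 days remain in 2099.
Full years 2100–2107: 7 common + 1 leap = 7×365 + 1×366 = 2921 days.
Total: 9 + 2921 + 338 = 3268 days.
3268 mod 7 = 6, so 6 days after Tuesday is Monday.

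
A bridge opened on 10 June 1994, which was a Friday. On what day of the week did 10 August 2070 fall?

Sunday

From June 10, 1994 to June 10, 2070: 76 years, of which 19 contain a Feb 29 — 57×365 + 19×366 = 27759 days.
(2000 is a leap year (divisible by 400).)
June 2070: 30 − 10 = 20 days remain.
Then July (31): 31 days.
August 1–10, 2070: 10 days.
Residual: 61 days.
Total: 27820 days.
27820 mod 7 = 2, so 2 days after Friday is Sunday.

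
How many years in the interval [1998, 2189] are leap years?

Years divisible by 4: 2000, 2004, …, 2188 — 48 in all.
Of these, 2100 is divisible by 100 but not 400, so not leap.
2000 is divisible by 400, so still leap.
Leap years: 48 − 1 = 47.

47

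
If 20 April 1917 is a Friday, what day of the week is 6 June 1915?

Count forward from the earlier date (June 6, 1915) to the later (April 20, 1917):
June 1915: 30 − 6 = 24 days remain.
Then 21 full months totalling 640 days.
April 1–20, 1917: 20 days.
Total: 24 + 640 + 20 = 684 days.
684 mod 7 = 5, so 5 days before Friday is Sunday.

Sunday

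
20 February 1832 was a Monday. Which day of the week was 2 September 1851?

Day-of-year of February 20, 1832: 51.
Day-of-year of September 2, 1851: 245.
1832 has 366 days, so 366 − 51 = 315 days remain in 1832.
Full years 1833–1850: 14 common + 4 leap = 14×365 + 4×366 = 6574 days.
Total: 315 + 6574 + 245 = 7134 days.
7134 mod 7 = 1, so 1 day after Monday is Tuesday.

Tuesday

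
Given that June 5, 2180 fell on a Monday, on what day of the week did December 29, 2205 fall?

Day-of-year of June 5, 2180: 157.
Day-of-year of December 29, 2205: 363.
2180 has 366 days, so 366 − 157 = 209 days remain in 2180.
Full years 2181–2204: 19 common + 5 leap = 19×365 + 5×366 = 8765 days.
Total: 209 + 8765 + 363 = 9337 days.
9337 mod 7 = 6, so 6 days after Monday is Sunday.

Sunday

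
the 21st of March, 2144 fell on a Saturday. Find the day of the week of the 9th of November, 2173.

Tuesday

Day-of-year of March 21, 2144: 81.
Day-of-year of November 9, 2173: 313.
2144 has 366 days, so 366 − 81 = 285 days remain in 2144.
Full years 2145–2172: 21 common + 7 leap = 21×365 + 7×366 = 10227 days.
Total: 285 + 10227 + 313 = 10825 days.
10825 mod 7 = 3, so 3 days after Saturday is Tuesday.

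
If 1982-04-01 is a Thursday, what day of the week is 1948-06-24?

Count forward from the earlier date (June 24, 1948) to the later (April 1, 1982):
From June 24, 1948 to June 24, 1981: 33 years, of which 8 contain a Feb 29 — 25×365 + 8×366 = 12053 days.
June 1981: 30 − 24 = 6 days remain.
Then 9 full months totalling 274 days.
April 1, 1982: 1 day.
Residual: 281 days.
Total: 12334 days.
12334 is a multiple of 7, so 1948-06-24 falls on the same weekday: Thursday.

Thursday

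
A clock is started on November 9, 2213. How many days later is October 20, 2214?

345

November 2213: 30 − 9 = 21 days remain.
Then 10 full months totalling 304 days.
October 1–20, 2214: 20 days.
Total: 21 + 304 + 20 = 345 days.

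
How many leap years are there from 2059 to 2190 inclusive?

Years divisible by 4: 2060, 2064, …, 2188 — 33 in all.
Of these, 2100 is divisible by 100 but not 400, so not leap.
Leap years: 33 − 1 = 32.

32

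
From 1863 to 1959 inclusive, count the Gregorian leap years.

Years divisible by 4: 1864, 1868, …, 1956 — 24 in all.
Of these, 1900 is divisible by 100 but not 400, so not leap.
Leap years: 24 − 1 = 23.

23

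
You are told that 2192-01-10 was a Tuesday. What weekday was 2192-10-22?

January 2192: 31 − 10 = 21 days remain.
Then February 2192 (29), March (31), April (30), May (31), June (30), July (31), August (31), September (30): 29 + 31 + 30 + 31 + 30 + 31 + 31 + 30 = 243 days.
October 1–22, 2192: 22 days.
Total: 21 + 243 + 22 = 286 days.
286 mod 7 = 6, so 6 days after Tuesday is Monday.

Monday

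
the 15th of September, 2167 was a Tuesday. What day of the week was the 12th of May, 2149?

Count forward from the earlier date (May 12, 2149) to the later (September 15, 2167):
From May 12, 2149 to May 12, 2167: 18 years, of which 4 contain a Feb 29 — 14×365 + 4×366 = 6574 days.
May 2167: 31 − 12 = 19 days remain.
Then June (30), July (31), August (31): 30 + 31 + 31 = 92 days.
September 1–15, 2167: 15 days.
Residual: 126 days.
Total: 6700 days.
6700 mod 7 = 1, so 1 day before Tuesday is Monday.

Monday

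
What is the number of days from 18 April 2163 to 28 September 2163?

163

April 2163: 30 − 18 = 12 days remain.
Then May (31), June (30), July (31), August (31): 31 + 30 + 31 + 31 = 123 days.
September 1–28, 2163: 28 days.
Total: 12 + 123 + 28 = 163 days.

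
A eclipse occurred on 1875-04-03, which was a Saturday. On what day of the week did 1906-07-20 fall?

Friday

From April 3, 1875 to April 3, 1906: 31 years, of which 7 contain a Feb 29 — 24×365 + 7×366 = 11322 days.
(1900 is not a leap year (divisible by 100 but not 400).)
April 1906: 30 − 3 = 27 days remain.
Then May (31), June (30): 31 + 30 = 61 days.
July 1–20, 1906: 20 days.
Residual: 108 days.
Total: 11430 days.
11430 mod 7 = 6, so 6 days after Saturday is Friday.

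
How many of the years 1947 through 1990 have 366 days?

11

Years divisible by 4 in [1947, 1990]: 1948, 1952, 1956, 1960, 1964, 1968, 1972, 1976, 1980, 1984, 1988.
No century exceptions apply. Count: 11.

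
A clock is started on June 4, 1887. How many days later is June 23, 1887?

Within June 1887: 23 − 4 = 19 days.

19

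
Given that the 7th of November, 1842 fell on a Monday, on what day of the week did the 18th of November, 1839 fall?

Count forward from the earlier date (November 18, 1839) to the later (November 7, 1842):
Day-of-year of November 18, 1839: 322.
Day-of-year of November 7, 1842: 311.
1839 has 365 days, so 365 − 322 = 43 days remain in 1839.
Full years: 1840: 366; 1841: 365. Sum = 731.
Total: 43 + 731 + 311 = 1085 days.
1085 is a multiple of 7, so the 18th of November, 1839 falls on the same weekday: Monday.

Monday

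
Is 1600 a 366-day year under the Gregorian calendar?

Yes

1600 is a leap year (divisible by 400).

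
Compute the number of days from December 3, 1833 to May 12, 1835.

525

December 3, 1833 → December 3, 1834: 365 days.
December 1834: 31 − 3 = 28 days remain.
Then January (31), February 1835 (28), March (31), April (30): 31 + 28 + 31 + 30 = 120 days.
May 1–12, 1835: 12 days.
Residual: 160 days.
Total: 525 days.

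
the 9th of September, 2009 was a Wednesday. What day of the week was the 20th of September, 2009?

Within September 2009: 20 − 9 = 11 days.
11 mod 7 = 4, so 4 days after Wednesday is Sunday.

Sunday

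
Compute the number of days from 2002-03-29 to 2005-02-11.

Day-of-year of March 29, 2002: 88.
Day-of-year of February 11, 2005: 42.
2002 has 365 days, so 365 − 88 = 277 days remain in 2002.
Full years: 2003: 365; 2004: 366. Sum = 731.
Total: 277 + 731 + 42 = 1050 days.

1050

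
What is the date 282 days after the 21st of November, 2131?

the 29th of August, 2132

Count 282 days after November 21, 2131:
November 2131: 30 − 21 = 9 days remain.
Then December (31), January (31), February 2132 (29), March (31), April (30), May (31), June (30), July (31): 31 + 31 + 29 + 31 + 30 + 31 + 30 + 31 = 244 days.
August 1–29, 2132: 29 days.
Total: 9 + 244 + 29 = 282 days.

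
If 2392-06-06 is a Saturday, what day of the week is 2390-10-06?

Count forward from the earlier date (October 6, 2390) to the later (June 6, 2392):
October 2390: 31 − 6 = 25 days remain.
Then 19 full months totalling 578 days.
June 1–6, 2392: 6 days.
Total: 25 + 578 + 6 = 609 days.
609 is a multiple of 7, so 2390-10-06 falls on the same weekday: Saturday.

Saturday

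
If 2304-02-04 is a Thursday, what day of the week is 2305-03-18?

Saturday

Day-of-year of February 4, 2304: 35.
Day-of-year of March 18, 2305: 77.
2304 has 366 days, so 366 − 35 = 331 days remain in 2304.
Total: 331 + 77 = 408 days.
408 mod 7 = 2, so 2 days after Thursday is Saturday.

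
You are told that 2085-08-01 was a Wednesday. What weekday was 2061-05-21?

Saturday

Count forward from the earlier date (May 21, 2061) to the later (August 1, 2085):
From May 21, 2061 to May 21, 2085: 24 years, of which 6 contain a Feb 29 — 18×365 + 6×366 = 8766 days.
May 2085: 31 − 21 = 10 days remain.
Then June (30), July (31): 30 + 31 = 61 days.
August 1, 2085: 1 day.
Residual: 72 days.
Total: 8838 days.
8838 mod 7 = 4, so 4 days before Wednesday is Saturday.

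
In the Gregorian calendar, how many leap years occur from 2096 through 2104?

2

Years divisible by 4 in [2096, 2104]: 2096, 2100, 2104.
Of these, 2100 is divisible by 100 but not 400, so not leap.
Leap years: 3 − 1 = 2.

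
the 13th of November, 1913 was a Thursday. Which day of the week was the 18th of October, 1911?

Wednesday

Count forward from the earlier date (October 18, 1911) to the later (November 13, 1913):
Day-of-year of October 18, 1911: 291.
Day-of-year of November 13, 1913: 317.
1911 has 365 days, so 365 − 291 = 74 days remain in 1911.
Full years: 1912: 366. Sum = 366.
Total: 74 + 366 + 317 = 757 days.
757 mod 7 = 1, so 1 day before Thursday is Wednesday.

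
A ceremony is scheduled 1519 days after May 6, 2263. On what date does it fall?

July 3, 2267

Count 1519 days after May 6, 2263:
May 6, 2263 → May 6, 2264: 366 days (2264 is a leap year).
May 6, 2264 → May 6, 2265: 365 days.
May 6, 2265 → May 6, 2266: 365 days.
May 6, 2266 → May 6, 2267: 365 days.
May 2267: 31 − 6 = 25 days remain.
Then June (30): 30 days.
July 1–3, 2267: 3 days.
Residual: 58 days.
Total: 1519 days.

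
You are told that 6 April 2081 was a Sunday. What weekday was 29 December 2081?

April 2081: 30 − 6 = 24 days remain.
Then May (31), June (30), July (31), August (31), September (30), October (31), November (30): 31 + 30 + 31 + 31 + 30 + 31 + 30 = 214 days.
December 1–29, 2081: 29 days.
Total: 24 + 214 + 29 = 267 days.
267 mod 7 = 1, so 1 day after Sunday is Monday.

Monday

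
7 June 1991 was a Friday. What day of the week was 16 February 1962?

Count forward from the earlier date (February 16, 1962) to the later (June 7, 1991):
Day-of-year of February 16, 1962: 47.
Day-of-year of June 7, 1991: 158.
1962 has 365 days, so 365 − 47 = 318 days remain in 1962.
Full years 1963–1990: 21 common + 7 leap = 21×365 + 7×366 = 10227 days.
Total: 318 + 10227 + 158 = 10703 days.
10703 is a multiple of 7, so 16 February 1962 falls on the same weekday: Friday.

Friday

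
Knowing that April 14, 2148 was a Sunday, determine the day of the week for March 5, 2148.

Tuesday

Count forward from the earlier date (March 5, 2148) to the later (April 14, 2148):
March 2148: 31 − 5 = 26 days remain.
April 1–14, 2148: 14 days.
Total: 26 + 14 = 40 days.
40 mod 7 = 5, so 5 days before Sunday is Tuesday.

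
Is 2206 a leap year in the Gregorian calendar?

No

2206 is not a leap year.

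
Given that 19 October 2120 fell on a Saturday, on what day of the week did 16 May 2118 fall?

Count forward from the earlier date (May 16, 2118) to the later (October 19, 2120):
Day-of-year of May 16, 2118: 136.
Day-of-year of October 19, 2120: 293.
2118 has 365 days, so 365 − 136 = 229 days remain in 2118.
Full years: 2119: 365. Sum = 365.
Total: 229 + 365 + 293 = 887 days.
887 mod 7 = 5, so 5 days before Saturday is Monday.

Monday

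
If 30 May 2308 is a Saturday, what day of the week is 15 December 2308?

May 2308: 31 − 30 = 1 day remains.
Then June (30), July (31), August (31), September (30), October (31), November (30): 30 + 31 + 31 + 30 + 31 + 30 = 183 days.
December 1–15, 2308: 15 days.
Total: 1 + 183 + 15 = 199 days.
199 mod 7 = 3, so 3 days after Saturday is Tuesday.

Tuesday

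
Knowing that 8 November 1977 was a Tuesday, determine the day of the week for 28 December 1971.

Count forward from the earlier date (December 28, 1971) to the later (November 8, 1977):
Day-of-year of December 28, 1971: 362.
Day-of-year of November 8, 1977: 312.
1971 has 365 days, so 365 − 362 = 3 days remain in 1971.
Full years: 1972: 366; 1973: 365; 1974: 365; 1975: 365; 1976: 366. Sum = 1827.
Total: 3 + 1827 + 312 = 2142 days.
2142 is a multiple of 7, so 28 December 1971 falls on the same weekday: Tuesday.

Tuesday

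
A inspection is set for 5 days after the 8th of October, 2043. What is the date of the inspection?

the 13th of October, 2043

Count 5 days after October 8, 2043:
Within October 2043: 13 − 8 = 5 days.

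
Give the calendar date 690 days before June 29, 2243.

August 8, 2241

Count 690 days before June 29, 2243:
August 2241: 31 − 8 = 23 days remain.
Then 21 full months totalling 638 days.
June 1–29, 2243: 29 days.
Total: 23 + 638 + 29 = 690 days.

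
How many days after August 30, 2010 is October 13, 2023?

4792

Day-of-year of August 30, 2010: 242.
Day-of-year of October 13, 2023: 286.
2010 has 365 days, so 365 − 242 = 123 days remain in 2010.
Full years 2011–2022: 9 common + 3 leap = 9×365 + 3×366 = 4383 days.
Total: 123 + 4383 + 286 = 4792 days.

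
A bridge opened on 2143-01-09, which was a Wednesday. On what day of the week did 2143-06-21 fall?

Friday

January 2143: 31 − 9 = 22 days remain.
Then February 2143 (28), March (31), April (30), May (31): 28 + 31 + 30 + 31 = 120 days.
June 1–21, 2143: 21 days.
Total: 22 + 120 + 21 = 163 days.
163 mod 7 = 2, so 2 days after Wednesday is Friday.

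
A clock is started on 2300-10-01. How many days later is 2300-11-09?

October 2300: 31 − 1 = 30 days remain.
November 1–9, 2300: 9 days.
Total: 30 + 9 = 39 days.

39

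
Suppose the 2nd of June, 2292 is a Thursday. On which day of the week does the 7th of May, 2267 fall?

Count forward from the earlier date (May 7, 2267) to the later (June 2, 2292):
Day-of-year of May 7, 2267: 127.
Day-of-year of June 2, 2292: 154.
2267 has 365 days, so 365 − 127 = 238 days remain in 2267.
Full years 2268–2291: 18 common + 6 leap = 18×365 + 6×366 = 8766 days.
Total: 238 + 8766 + 154 = 9158 days.
9158 mod 7 = 2, so 2 days before Thursday is Tuesday.

Tuesday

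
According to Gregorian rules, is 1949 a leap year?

1949 is not a leap year.

No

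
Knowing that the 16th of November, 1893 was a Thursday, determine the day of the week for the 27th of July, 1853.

Count forward from the earlier date (July 27, 1853) to the later (November 16, 1893):
Day-of-year of July 27, 1853: 208.
Day-of-year of November 16, 1893: 320.
1853 has 365 days, so 365 − 208 = 157 days remain in 1853.
Full years 1854–1892: 29 common + 10 leap = 29×365 + 10×366 = 14245 days.
Total: 157 + 14245 + 320 = 14722 days.
14722 mod 7 = 1, so 1 day before Thursday is Wednesday.

Wednesday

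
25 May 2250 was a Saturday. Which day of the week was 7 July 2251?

May 25, 2250 → May 25, 2251: 365 days.
May 2251: 31 − 25 = 6 days remain.
Then June (30): 30 days.
July 1–7, 2251: 7 days.
Residual: 43 days.
Total: 408 days.
408 mod 7 = 2, so 2 days after Saturday is Monday.

Monday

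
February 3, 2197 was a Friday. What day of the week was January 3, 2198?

Day-of-year of February 3, 2197: 34.
Day-of-year of January 3, 2198: 3.
2197 has 365 days, so 365 − 34 = 331 days remain in 2197.
Total: 331 + 3 = 334 days.
334 mod 7 = 5, so 5 days after Friday is Wednesday.

Wednesday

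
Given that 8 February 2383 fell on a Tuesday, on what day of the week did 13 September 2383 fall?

February 2383: 28 − 8 = 20 days remain (2383 is not a leap year, so February has 28 days).
Then March (31), April (30), May (31), June (30), July (31), August (31): 31 + 30 + 31 + 30 + 31 + 31 = 184 days.
September 1–13, 2383: 13 days.
Total: 20 + 184 + 13 = 217 days.
217 is a multiple of 7, so 13 September 2383 falls on the same weekday: Tuesday.

Tuesday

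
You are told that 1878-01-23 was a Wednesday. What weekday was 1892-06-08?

Day-of-year of January 23, 1878: 23.
Day-of-year of June 8, 1892: 160.
1878 has 365 days, so 365 − 23 = 342 days remain in 1878.
Full years 1879–1891: 10 common + 3 leap = 10×365 + 3×366 = 4748 days.
Total: 342 + 4748 + 160 = 5250 days.
5250 is a multiple of 7, so 1892-06-08 falls on the same weekday: Wednesday.

Wednesday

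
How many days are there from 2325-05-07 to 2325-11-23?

200

May 2325: 31 − 7 = 24 days remain.
Then June (30), July (31), August (31), September (30), October (31): 30 + 31 + 31 + 30 + 31 = 153 days.
November 1–23, 2325: 23 days.
Total: 24 + 153 + 23 = 200 days.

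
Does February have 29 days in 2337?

2337 is not a leap year.

No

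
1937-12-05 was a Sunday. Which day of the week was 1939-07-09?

December 1937: 31 − 5 = 26 days remain.
Then 18 full months totalling 546 days.
July 1–9, 1939: 9 days.
Total: 26 + 546 + 9 = 581 days.
581 is a multiple of 7, so 1939-07-09 falls on the same weekday: Sunday.

Sunday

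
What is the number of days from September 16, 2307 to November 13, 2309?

Day-of-year of September 16, 2307: 259.
Day-of-year of November 13, 2309: 317.
2307 has 365 days, so 365 − 259 = 106 days remain in 2307.
Full years: 2308: 366. Sum = 366.
Total: 106 + 366 + 317 = 789 days.

789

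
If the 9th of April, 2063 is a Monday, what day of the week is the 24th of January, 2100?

From April 9, 2063 to April 9, 2099: 36 years, of which 9 contain a Feb 29 — 27×365 + 9×366 = 13149 days.
April 2099: 30 − 9 = 21 days remain.
Then May (31), June (30), July (31), August (31), September (30), October (31), November (30), December (31): 31 + 30 + 31 + 31 + 30 + 31 + 30 + 31 = 245 days.
January 1–24, 2100: 24 days.
Residual: 290 days.
Total: 13439 days.
13439 mod 7 = 6, so 6 days after Monday is Sunday.

Sunday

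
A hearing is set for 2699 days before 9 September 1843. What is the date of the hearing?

19 April 1836

Count 2699 days before September 9, 1843:
Day-of-year of April 19, 1836: 110.
Day-of-year of September 9, 1843: 252.
1836 has 366 days, so 366 − 110 = 256 days remain in 1836.
Full years: 1837: 365; 1838: 365; 1839: 365; 1840: 366; 1841: 365; 1842: 365. Sum = 2191.
Total: 256 + 2191 + 252 = 2699 days.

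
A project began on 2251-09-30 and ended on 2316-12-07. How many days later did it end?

Day-of-year of September 30, 2251: 273.
Day-of-year of December 7, 2316: 342.
2251 has 365 days, so 365 − 273 = 92 days remain in 2251.
Full years 2252–2315: 49 common + 15 leap = 49×365 + 15×366 = 23375 days.
Total: 92 + 23375 + 342 = 23809 days.

23809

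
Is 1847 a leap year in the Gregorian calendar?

No

1847 is not a leap year.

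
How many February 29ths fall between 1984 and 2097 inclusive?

Years divisible by 4: 1984, 1988, …, 2096 — 29 in all.
2000 is divisible by 400, so still leap.
No century exceptions apply. Count: 29.

29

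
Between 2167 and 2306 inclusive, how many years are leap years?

Years divisible by 4: 2168, 2172, …, 2304 — 35 in all.
Of these, 2200, 2300 are divisible by 100 but not 400, so not leap.
Leap years: 35 − 2 = 33.

33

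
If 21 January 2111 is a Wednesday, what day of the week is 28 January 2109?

Count forward from the earlier date (January 28, 2109) to the later (January 21, 2111):
January 28, 2109 → January 28, 2110: 365 days.
January 2110: 31 − 28 = 3 days remain.
Then 11 full months totalling 334 days.
January 1–21, 2111: 21 days.
Residual: 358 days.
Total: 723 days.
723 mod 7 = 2, so 2 days before Wednesday is Monday.

Monday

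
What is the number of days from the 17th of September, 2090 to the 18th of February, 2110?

From September 17, 2090 to September 17, 2109: 19 years, of which 4 contain a Feb 29 — 15×365 + 4×366 = 6939 days.
(2100 is not a leap year (divisible by 100 but not 400).)
September 2109: 30 − 17 = 13 days remain.
Then October (31), November (30), December (31), January (31): 31 + 30 + 31 + 31 = 123 days.
February 1–18, 2110: 18 days (2110 is not a leap year).
Residual: 154 days.
Total: 7093 days.

7093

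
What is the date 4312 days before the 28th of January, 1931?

the 9th of April, 1919

Count 4312 days before January 28, 1931:
Day-of-year of April 9, 1919: 99.
Day-of-year of January 28, 1931: 28.
1919 has 365 days, so 365 − 99 = 266 days remain in 1919.
Full years 1920–1930: 8 common + 3 leap = 8×365 + 3×366 = 4018 days.
Total: 266 + 4018 + 28 = 4312 days.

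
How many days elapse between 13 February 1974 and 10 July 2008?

Day-of-year of February 13, 1974: 44.
Day-of-year of July 10, 2008: 192.
1974 has 365 days, so 365 − 44 = 321 days remain in 1974.
Full years 1975–2007: 25 common + 8 leap = 25×365 + 8×366 = 12053 days.
Total: 321 + 12053 + 192 = 12566 days.

12566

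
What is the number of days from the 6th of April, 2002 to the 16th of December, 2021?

Day-of-year of April 6, 2002: 96.
Day-of-year of December 16, 2021: 350.
2002 has 365 days, so 365 − 96 = 269 days remain in 2002.
Full years 2003–2020: 13 common + 5 leap = 13×365 + 5×366 = 6575 days.
Total: 269 + 6575 + 350 = 7194 days.

7194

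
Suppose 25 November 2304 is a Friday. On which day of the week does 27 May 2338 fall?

Day-of-year of November 25, 2304: 330.
Day-of-year of May 27, 2338: 147.
2304 has 366 days, so 366 − 330 = 36 days remain in 2304.
Full years 2305–2337: 25 common + 8 leap = 25×365 + 8×366 = 12053 days.
Total: 36 + 12053 + 147 = 12236 days.
12236 is a multiple of 7, so 27 May 2338 falls on the same weekday: Friday.

Friday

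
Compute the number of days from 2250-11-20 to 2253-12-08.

November 20, 2250 → November 20, 2251: 365 days.
November 20, 2251 → November 20, 2252: 366 days (2252 is a leap year).
November 20, 2252 → November 20, 2253: 365 days.
November 2253: 30 − 20 = 10 days remain.
December 1–8, 2253: 8 days.
Residual: 18 days.
Total: 1114 days.

1114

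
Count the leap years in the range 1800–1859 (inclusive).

Years divisible by 4: 1800, 1804, …, 1856 — 15 in all.
Of these, 1800 is divisible by 100 but not 400, so not leap.
Leap years: 15 − 1 = 14.

14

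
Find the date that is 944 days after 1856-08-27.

1859-03-29

Count 944 days after August 27, 1856:
Day-of-year of August 27, 1856: 240.
Day-of-year of March 29, 1859: 88.
1856 has 366 days, so 366 − 240 = 126 days remain in 1856.
Full years: 1857: 365; 1858: 365. Sum = 730.
Total: 126 + 730 + 88 = 944 days.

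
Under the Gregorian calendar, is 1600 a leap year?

Yes

1600 is a leap year (divisible by 400).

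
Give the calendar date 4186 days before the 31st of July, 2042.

the 13th of February, 2031

Count 4186 days before July 31, 2042:
Day-of-year of February 13, 2031: 44.
Day-of-year of July 31, 2042: 212.
2031 has 365 days, so 365 − 44 = 321 days remain in 2031.
Full years 2032–2041: 7 common + 3 leap = 7×365 + 3×366 = 3653 days.
Total: 321 + 3653 + 212 = 4186 days.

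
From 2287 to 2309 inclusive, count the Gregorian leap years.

Years divisible by 4 in [2287, 2309]: 2288, 2292, 2296, 2300, 2304, 2308.
Of these, 2300 is divisible by 100 but not 400, so not leap.
Leap years: 6 − 1 = 5.

5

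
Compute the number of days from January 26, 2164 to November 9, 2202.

From January 26, 2164 to January 26, 2202: 38 years, of which 9 contain a Feb 29 — 29×365 + 9×366 = 13879 days.
(2200 is not a leap year (divisible by 100 but not 400).)
January 2202: 31 − 26 = 5 days remain.
Then 9 full months totalling 273 days.
November 1–9, 2202: 9 days.
Residual: 287 days.
Total: 14166 days.

14166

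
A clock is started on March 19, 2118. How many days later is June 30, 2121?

1199

March 19, 2118 → March 19, 2119: 365 days.
March 19, 2119 → March 19, 2120: 366 days (2120 is a leap year).
March 19, 2120 → March 19, 2121: 365 days.
March 2121: 31 − 19 = 12 days remain.
Then April (30), May (31): 30 + 31 = 61 days.
June 1–30, 2121: 30 days.
Residual: 103 days.
Total: 1199 days.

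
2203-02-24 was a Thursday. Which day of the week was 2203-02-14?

Count forward from the earlier date (February 14, 2203) to the later (February 24, 2203):
Within February 2203: 24 − 14 = 10 days.
10 mod 7 = 3, so 3 days before Thursday is Monday.

Monday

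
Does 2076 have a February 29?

2076 is a leap year.

Yes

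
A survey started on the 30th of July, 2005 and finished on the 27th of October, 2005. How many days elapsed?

89

July 2005: 31 − 30 = 1 day remains.
Then August (31), September (30): 31 + 30 = 61 days.
October 1–27, 2005: 27 days.
Total: 1 + 61 + 27 = 89 days.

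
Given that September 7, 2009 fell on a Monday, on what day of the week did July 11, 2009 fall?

Saturday

Count forward from the earlier date (July 11, 2009) to the later (September 7, 2009):
July 2009: 31 − 11 = 20 days remain.
Then August (31): 31 days.
September 1–7, 2009: 7 days.
Total: 20 + 31 + 7 = 58 days.
58 mod 7 = 2, so 2 days before Monday is Saturday.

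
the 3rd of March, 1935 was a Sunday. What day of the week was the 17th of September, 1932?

Saturday

Count forward from the earlier date (September 17, 1932) to the later (March 3, 1935):
September 17, 1932 → September 17, 1933: 365 days.
September 17, 1933 → September 17, 1934: 365 days.
September 1934: 30 − 17 = 13 days remain.
Then October (31), November (30), December (31), January (31), February 1935 (28): 31 + 30 + 31 + 31 + 28 = 151 days.
March 1–3, 1935: 3 days.
Residual: 167 days.
Total: 897 days.
897 mod 7 = 1, so 1 day before Sunday is Saturday.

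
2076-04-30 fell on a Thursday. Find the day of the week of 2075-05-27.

Count forward from the earlier date (May 27, 2075) to the later (April 30, 2076):
May 2075: 31 − 27 = 4 days remain.
Then 10 full months totalling 305 days.
April 1–30, 2076: 30 days.
Total: 4 + 305 + 30 = 339 days.
339 mod 7 = 3, so 3 days before Thursday is Monday.

Monday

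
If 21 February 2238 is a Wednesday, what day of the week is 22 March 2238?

February 2238: 28 − 21 = 7 days remain (2238 is not a leap year, so February has 28 days).
March 1–22, 2238: 22 days.
Total: 7 + 22 = 29 days.
29 mod 7 = 1, so 1 day after Wednesday is Thursday.

Thursday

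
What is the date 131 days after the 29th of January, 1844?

the 8th of June, 1844

Count 131 days after January 29, 1844:
January 1844: 31 − 29 = 2 days remain.
Then February 1844 (29), March (31), April (30), May (31): 29 + 31 + 30 + 31 = 121 days.
June 1–8, 1844: 8 days.
Total: 2 + 121 + 8 = 131 days.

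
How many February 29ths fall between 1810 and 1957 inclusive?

Years divisible by 4: 1812, 1816, …, 1956 — 37 in all.
Of these, 1900 is divisible by 100 but not 400, so not leap.
Leap years: 37 − 1 = 36.

36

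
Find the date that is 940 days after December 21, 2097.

July 19, 2100

Count 940 days after December 21, 2097:
Day-of-year of December 21, 2097: 355.
Day-of-year of July 19, 2100: 200.
2097 has 365 days, so 365 − 355 = 10 days remain in 2097.
Full years: 2098: 365; 2099: 365. Sum = 730.
Total: 10 + 730 + 200 = 940 days.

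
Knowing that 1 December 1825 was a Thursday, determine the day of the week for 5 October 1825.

Wednesday

Count forward from the earlier date (October 5, 1825) to the later (December 1, 1825):
October 1825: 31 − 5 = 26 days remain.
Then November (30): 30 days.
December 1, 1825: 1 day.
Total: 26 + 30 + 1 = 57 days.
57 mod 7 = 1, so 1 day before Thursday is Wednesday.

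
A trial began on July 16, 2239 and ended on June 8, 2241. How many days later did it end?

693

Day-of-year of July 16, 2239: 197.
Day-of-year of June 8, 2241: 159.
2239 has 365 days, so 365 − 197 = 168 days remain in 2239.
Full years: 2240: 366. Sum = 366.
Total: 168 + 366 + 159 = 693 days.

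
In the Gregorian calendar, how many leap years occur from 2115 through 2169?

Years divisible by 4: 2116, 2120, …, 2168 — 14 in all.
No century exceptions apply. Count: 14.

14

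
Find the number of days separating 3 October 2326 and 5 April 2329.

October 3, 2326 → October 3, 2327: 365 days.
October 3, 2327 → October 3, 2328: 366 days (2328 is a leap year).
October 2328: 31 − 3 = 28 days remain.
Then November (30), December (31), January (31), February 2329 (28), March (31): 30 + 31 + 31 + 28 + 31 = 151 days.
April 1–5, 2329: 5 days.
Residual: 184 days.
Total: 915 days.

915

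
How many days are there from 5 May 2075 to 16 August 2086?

4121

From May 5, 2075 to May 5, 2086: 11 years, of which 3 contain a Feb 29 — 8×365 + 3×366 = 4018 days.
May 2086: 31 − 5 = 26 days remain.
Then June (30), July (31): 30 + 31 = 61 days.
August 1–16, 2086: 16 days.
Residual: 103 days.
Total: 4121 days.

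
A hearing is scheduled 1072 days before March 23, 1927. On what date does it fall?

April 15, 1924

Count 1072 days before March 23, 1927:
Day-of-year of April 15, 1924: 106.
Day-of-year of March 23, 1927: 82.
1924 has 366 days, so 366 − 106 = 260 days remain in 1924.
Full years: 1925: 365; 1926: 365. Sum = 730.
Total: 260 + 730 + 82 = 1072 days.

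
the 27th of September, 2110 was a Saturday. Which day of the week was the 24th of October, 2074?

Count forward from the earlier date (October 24, 2074) to the later (September 27, 2110):
Day-of-year of October 24, 2074: 297.
Day-of-year of September 27, 2110: 270.
2074 has 365 days, so 365 − 297 = 68 days remain in 2074.
Full years 2075–2109: 27 common + 8 leap = 27×365 + 8×366 = 12783 days.
Total: 68 + 12783 + 270 = 13121 days.
13121 mod 7 = 3, so 3 days before Saturday is Wednesday.

Wednesday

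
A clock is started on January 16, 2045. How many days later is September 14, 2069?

9007

Day-of-year of January 16, 2045: 16.
Day-of-year of September 14, 2069: 257.
2045 has 365 days, so 365 − 16 = 349 days remain in 2045.
Full years 2046–2068: 17 common + 6 leap = 17×365 + 6×366 = 8401 days.
Total: 349 + 8401 + 257 = 9007 days.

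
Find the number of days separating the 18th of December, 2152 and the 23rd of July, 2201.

Day-of-year of December 18, 2152: 353.
Day-of-year of July 23, 2201: 204.
2152 has 366 days, so 366 − 353 = 13 days remain in 2152.
Full years 2153–2200: 37 common + 11 leap = 37×365 + 11×366 = 17531 days.
Total: 13 + 17531 + 204 = 17748 days.

17748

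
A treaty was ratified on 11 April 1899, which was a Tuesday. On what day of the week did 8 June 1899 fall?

Thursday

April 1899: 30 − 11 = 19 days remain.
Then May (31): 31 days.
June 1–8, 1899: 8 days.
Total: 19 + 31 + 8 = 58 days.
58 mod 7 = 2, so 2 days after Tuesday is Thursday.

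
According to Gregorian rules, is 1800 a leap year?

No

1800 is not a leap year (divisible by 100 but not 400).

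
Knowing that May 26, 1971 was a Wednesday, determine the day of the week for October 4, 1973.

Day-of-year of May 26, 1971: 146.
Day-of-year of October 4, 1973: 277.
1971 has 365 days, so 365 − 146 = 219 days remain in 1971.
Full years: 1972: 366. Sum = 366.
Total: 219 + 366 + 277 = 862 days.
862 mod 7 = 1, so 1 day after Wednesday is Thursday.

Thursday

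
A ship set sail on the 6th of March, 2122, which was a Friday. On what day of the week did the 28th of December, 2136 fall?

From March 6, 2122 to March 6, 2136: 14 years, of which 4 contain a Feb 29 — 10×365 + 4×366 = 5114 days.
March 2136: 31 − 6 = 25 days remain.
Then April (30), May (31), June (30), July (31), August (31), September (30), October (31), November (30): 30 + 31 + 30 + 31 + 31 + 30 + 31 + 30 = 244 days.
December 1–28, 2136: 28 days.
Residual: 297 days.
Total: 5411 days.
5411 is a multiple of 7, so the 28th of December, 2136 falls on the same weekday: Friday.

Friday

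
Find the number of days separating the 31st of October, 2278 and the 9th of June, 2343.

From October 31, 2278 to October 31, 2342: 64 years, of which 15 contain a Feb 29 — 49×365 + 15×366 = 23375 days.
(2300 is not a leap year (divisible by 100 but not 400).)
October 2342: 31 − 31 = 0 days remain.
Then November (30), December (31), January (31), February 2343 (28), March (31), April (30), May (31): 30 + 31 + 31 + 28 + 31 + 30 + 31 = 212 days.
June 1–9, 2343: 9 days.
Residual: 221 days.
Total: 23596 days.

23596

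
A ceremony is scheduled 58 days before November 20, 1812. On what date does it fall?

September 23, 1812

Count 58 days before November 20, 1812:
September 1812: 30 − 23 = 7 days remain.
Then October (31): 31 days.
November 1–20, 1812: 20 days.
Total: 7 + 31 + 20 = 58 days.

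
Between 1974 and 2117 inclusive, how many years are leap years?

Years divisible by 4: 1976, 1980, …, 2116 — 36 in all.
Of these, 2100 is divisible by 100 but not 400, so not leap.
2000 is divisible by 400, so still leap.
Leap years: 36 − 1 = 35.

35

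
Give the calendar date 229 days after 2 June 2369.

17 January 2370

Count 229 days after June 2, 2369:
June 2369: 30 − 2 = 28 days remain.
Then July (31), August (31), September (30), October (31), November (30), December (31): 31 + 31 + 30 + 31 + 30 + 31 = 184 days.
January 1–17, 2370: 17 days.
Total: 28 + 184 + 17 = 229 days.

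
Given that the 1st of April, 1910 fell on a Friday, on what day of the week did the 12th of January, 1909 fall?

Count forward from the earlier date (January 12, 1909) to the later (April 1, 1910):
January 12, 1909 → January 12, 1910: 365 days.
January 1910: 31 − 12 = 19 days remain.
Then February 1910 (28), March (31): 28 + 31 = 59 days.
April 1, 1910: 1 day.
Residual: 79 days.
Total: 444 days.
444 mod 7 = 3, so 3 days before Friday is Tuesday.

Tuesday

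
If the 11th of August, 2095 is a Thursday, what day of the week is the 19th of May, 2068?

Count forward from the earlier date (May 19, 2068) to the later (August 11, 2095):
Day-of-year of May 19, 2068: 140.
Day-of-year of August 11, 2095: 223.
2068 has 366 days, so 366 − 140 = 226 days remain in 2068.
Full years 2069–2094: 20 common + 6 leap = 20×365 + 6×366 = 9496 days.
Total: 226 + 9496 + 223 = 9945 days.
9945 mod 7 = 5, so 5 days before Thursday is Saturday.

Saturday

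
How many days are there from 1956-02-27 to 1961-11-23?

Day-of-year of February 27, 1956: 58.
Day-of-year of November 23, 1961: 327.
1956 has 366 days, so 366 − 58 = 308 days remain in 1956.
Full years: 1957: 365; 1958: 365; 1959: 365; 1960: 366. Sum = 1461.
Total: 308 + 1461 + 327 = 2096 days.

2096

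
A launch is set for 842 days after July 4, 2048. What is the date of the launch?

October 24, 2050

Count 842 days after July 4, 2048:
Day-of-year of July 4, 2048: 186.
Day-of-year of October 24, 2050: 297.
2048 has 366 days, so 366 − 186 = 180 days remain in 2048.
Full years: 2049: 365. Sum = 365.
Total: 180 + 365 + 297 = 842 days.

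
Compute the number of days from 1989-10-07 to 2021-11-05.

11717

From October 7, 1989 to October 7, 2021: 32 years, of which 8 contain a Feb 29 — 24×365 + 8×366 = 11688 days.
(2000 is a leap year (divisible by 400).)
October 2021: 31 − 7 = 24 days remain.
November 1–5, 2021: 5 days.
Residual: 29 days.
Total: 11717 days.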